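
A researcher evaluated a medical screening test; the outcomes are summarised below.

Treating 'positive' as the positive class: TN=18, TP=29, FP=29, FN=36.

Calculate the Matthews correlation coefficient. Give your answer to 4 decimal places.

MCC = (TP·TN − FP·FN) / √((TP+FP)(TP+FN)(TN+FP)(TN+FN))
Numerator = 29·18 − 29·36 = -522
Denominator = √(58·65·47·54) = √9568260 = 3093.2604
MCC = -522 / 3093.2604 = -0.1688

-0.1688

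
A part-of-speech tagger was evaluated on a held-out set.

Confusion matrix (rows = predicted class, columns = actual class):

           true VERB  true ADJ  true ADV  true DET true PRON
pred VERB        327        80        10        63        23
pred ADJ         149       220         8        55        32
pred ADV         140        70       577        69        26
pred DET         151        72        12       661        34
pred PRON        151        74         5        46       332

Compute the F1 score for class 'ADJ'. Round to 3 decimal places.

0.449

One-vs-rest for 'ADJ': TP = diagonal; FP = other classes predicted 'ADJ'; FN = 'ADJ' predicted as other.
F1 score = 2·TP/(2·TP+FP+FN).
ADJ: TP=220, FP=149+8+55+32=244, FN=80+70+72+74=296 → 440/980 = 0.4490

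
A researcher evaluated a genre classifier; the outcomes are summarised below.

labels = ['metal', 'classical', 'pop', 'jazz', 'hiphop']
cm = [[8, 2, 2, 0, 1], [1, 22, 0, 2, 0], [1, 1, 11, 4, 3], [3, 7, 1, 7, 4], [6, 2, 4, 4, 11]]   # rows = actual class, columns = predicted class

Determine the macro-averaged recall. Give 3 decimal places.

0.554

Per-class recall (TP/(TP+FN)):
  metal: TP=8, FN=2+2+0+1=5 → 8/13 = 0.6154
  classical: TP=22, FN=1+0+2+0=3 → 22/25 = 0.8800
  pop: TP=11, FN=1+1+4+3=9 → 11/20 = 0.5500
  jazz: TP=7, FN=3+7+1+4=15 → 7/22 = 0.3182
  hiphop: TP=11, FN=6+2+4+4=16 → 11/27 = 0.4074
Macro-recall = mean = (0.6154 + 0.8800 + 0.5500 + 0.3182 + 0.4074) / 5 = 0.554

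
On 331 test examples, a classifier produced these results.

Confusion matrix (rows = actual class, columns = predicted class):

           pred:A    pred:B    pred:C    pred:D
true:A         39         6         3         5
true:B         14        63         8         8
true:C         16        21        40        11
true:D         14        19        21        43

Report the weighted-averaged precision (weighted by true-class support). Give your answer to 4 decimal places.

Per-class precision (TP/(TP+FP)):
  A: TP=39, FP=14+16+14=44 → 39/83 = 0.46988
  B: TP=63, FP=6+21+19=46 → 63/109 = 0.57798
  C: TP=40, FP=3+8+21=32 → 40/72 = 0.55556
  D: TP=43, FP=5+8+11=24 → 43/67 = 0.64179
Weighted-precision = Σ (supportᵢ/N)·precisionᵢ with N=331: (53/331)·0.46988 + (93/331)·0.57798 + (88/331)·0.55556 + (97/331)·0.64179 = 0.5734

0.5734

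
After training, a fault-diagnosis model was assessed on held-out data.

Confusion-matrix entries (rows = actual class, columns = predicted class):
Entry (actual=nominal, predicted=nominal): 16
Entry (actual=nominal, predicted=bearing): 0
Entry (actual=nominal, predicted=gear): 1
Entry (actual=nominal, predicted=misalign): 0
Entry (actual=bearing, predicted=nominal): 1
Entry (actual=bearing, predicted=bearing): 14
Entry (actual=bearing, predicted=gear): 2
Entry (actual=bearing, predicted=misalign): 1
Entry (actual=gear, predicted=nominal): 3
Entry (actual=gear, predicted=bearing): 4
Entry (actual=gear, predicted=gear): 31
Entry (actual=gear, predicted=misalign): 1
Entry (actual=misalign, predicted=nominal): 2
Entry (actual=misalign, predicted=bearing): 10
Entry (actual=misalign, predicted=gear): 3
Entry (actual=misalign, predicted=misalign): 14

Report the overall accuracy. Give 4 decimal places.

0.7282

Accuracy = trace / total = (16+14+31+14=75) / 103 = 75/103 = 0.7282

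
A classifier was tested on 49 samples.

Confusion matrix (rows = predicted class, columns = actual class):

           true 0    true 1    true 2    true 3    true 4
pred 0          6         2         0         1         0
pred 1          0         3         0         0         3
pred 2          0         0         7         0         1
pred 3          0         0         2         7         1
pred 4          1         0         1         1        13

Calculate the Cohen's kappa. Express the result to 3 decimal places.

0.656

Observed agreement pₒ = trace/N = 36/49 = 0.7347
Expected agreement pₑ = Σ (rowᵢ·colᵢ)/N² = (7·9 + 5·6 + 10·8 + 9·10 + 18·16)/49² = 0.2295
κ = (pₒ − pₑ)/(1 − pₑ) = (0.7347 − 0.2295)/(1 − 0.2295) = 0.656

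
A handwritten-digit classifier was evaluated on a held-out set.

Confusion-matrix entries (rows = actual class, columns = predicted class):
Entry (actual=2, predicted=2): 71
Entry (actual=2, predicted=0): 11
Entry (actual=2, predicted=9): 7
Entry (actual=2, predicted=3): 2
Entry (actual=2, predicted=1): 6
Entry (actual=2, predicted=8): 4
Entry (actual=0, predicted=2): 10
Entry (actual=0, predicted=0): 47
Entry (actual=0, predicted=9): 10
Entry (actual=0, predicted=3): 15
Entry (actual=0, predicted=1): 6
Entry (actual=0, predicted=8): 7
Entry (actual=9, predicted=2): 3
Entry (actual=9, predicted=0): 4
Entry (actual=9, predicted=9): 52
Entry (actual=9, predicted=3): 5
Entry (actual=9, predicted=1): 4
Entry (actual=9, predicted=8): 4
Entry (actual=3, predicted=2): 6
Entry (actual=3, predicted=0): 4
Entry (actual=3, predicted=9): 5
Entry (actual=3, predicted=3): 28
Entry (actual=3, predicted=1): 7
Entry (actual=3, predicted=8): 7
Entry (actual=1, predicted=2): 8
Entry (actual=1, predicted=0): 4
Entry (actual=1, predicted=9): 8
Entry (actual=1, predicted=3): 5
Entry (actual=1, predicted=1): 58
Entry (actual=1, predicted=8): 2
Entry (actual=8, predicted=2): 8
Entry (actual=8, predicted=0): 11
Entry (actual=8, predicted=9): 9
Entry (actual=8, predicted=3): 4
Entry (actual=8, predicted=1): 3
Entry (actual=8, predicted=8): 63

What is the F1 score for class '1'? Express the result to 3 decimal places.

One-vs-rest for '1': TP = diagonal; FP = other classes predicted '1'; FN = '1' predicted as other.
F1 score = 2·TP/(2·TP+FP+FN).
1: TP=58, FP=6+6+4+7+3=26, FN=8+4+8+5+2=27 → 116/169 = 0.6864

0.686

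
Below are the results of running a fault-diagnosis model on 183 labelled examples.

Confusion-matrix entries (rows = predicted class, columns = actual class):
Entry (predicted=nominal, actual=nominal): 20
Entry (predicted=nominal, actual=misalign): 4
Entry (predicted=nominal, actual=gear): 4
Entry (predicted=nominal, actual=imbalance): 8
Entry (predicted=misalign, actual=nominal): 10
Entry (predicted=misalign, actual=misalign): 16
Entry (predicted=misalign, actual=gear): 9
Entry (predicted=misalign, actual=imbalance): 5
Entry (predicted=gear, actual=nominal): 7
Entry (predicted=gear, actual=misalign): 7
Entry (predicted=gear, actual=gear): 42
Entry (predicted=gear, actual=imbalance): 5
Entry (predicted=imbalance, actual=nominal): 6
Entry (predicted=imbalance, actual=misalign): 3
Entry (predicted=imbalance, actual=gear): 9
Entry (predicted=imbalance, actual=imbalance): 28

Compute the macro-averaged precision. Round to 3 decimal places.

Per-class precision (TP/(TP+FP)):
  nominal: TP=20, FP=4+4+8=16 → 20/36 = 0.5556
  misalign: TP=16, FP=10+9+5=24 → 16/40 = 0.4000
  gear: TP=42, FP=7+7+5=19 → 42/61 = 0.6885
  imbalance: TP=28, FP=6+3+9=18 → 28/46 = 0.6087
Macro-precision = mean = (0.5556 + 0.4000 + 0.6885 + 0.6087) / 4 = 0.563

0.563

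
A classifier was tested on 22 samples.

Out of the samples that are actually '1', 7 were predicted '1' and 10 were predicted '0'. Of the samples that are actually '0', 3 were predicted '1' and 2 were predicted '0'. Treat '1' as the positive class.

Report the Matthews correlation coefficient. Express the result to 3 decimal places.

MCC = (TP·TN − FP·FN) / √((TP+FP)(TP+FN)(TN+FP)(TN+FN))
Numerator = 7·2 − 3·10 = -16
Denominator = √(10·17·5·12) = √10200 = 100.9950
MCC = -16 / 100.9950 = -0.158

-0.158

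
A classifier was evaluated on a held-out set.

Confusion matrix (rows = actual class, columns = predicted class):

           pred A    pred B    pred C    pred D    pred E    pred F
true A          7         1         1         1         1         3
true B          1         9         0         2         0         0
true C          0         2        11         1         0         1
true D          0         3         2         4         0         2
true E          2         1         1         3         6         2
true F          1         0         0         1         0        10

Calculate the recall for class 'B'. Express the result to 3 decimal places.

One-vs-rest for 'B': TP = diagonal; FP = other classes predicted 'B'; FN = 'B' predicted as other.
recall = TP/(TP+FN).
B: TP=9, FN=1+0+2+0+0=3 → 9/12 = 0.7500

0.750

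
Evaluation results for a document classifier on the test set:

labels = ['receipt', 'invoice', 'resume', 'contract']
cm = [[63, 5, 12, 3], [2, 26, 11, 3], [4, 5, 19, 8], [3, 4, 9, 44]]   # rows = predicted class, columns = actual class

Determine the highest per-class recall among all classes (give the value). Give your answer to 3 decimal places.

Per-class recall (TP/(TP+FN)):
  receipt: TP=63, FN=2+4+3=9 → 63/72 = 0.8750
  invoice: TP=26, FN=5+5+4=14 → 26/40 = 0.6500
  resume: TP=19, FN=12+11+9=32 → 19/51 = 0.3725
  contract: TP=44, FN=3+3+8=14 → 44/58 = 0.7586
Highest is class 'receipt' with recall = 0.875.

0.875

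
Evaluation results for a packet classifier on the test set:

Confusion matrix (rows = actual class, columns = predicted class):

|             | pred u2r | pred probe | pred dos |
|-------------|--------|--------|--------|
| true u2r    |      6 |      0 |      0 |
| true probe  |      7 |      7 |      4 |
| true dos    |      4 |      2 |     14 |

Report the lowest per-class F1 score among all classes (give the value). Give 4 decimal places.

0.5185

Per-class F1 score (2·TP/(2·TP+FP+FN)):
  u2r: TP=6, FP=7+4=11, FN=0+0=0 → 12/23 = 0.52174
  probe: TP=7, FP=0+2=2, FN=7+4=11 → 14/27 = 0.51852
  dos: TP=14, FP=0+4=4, FN=4+2=6 → 28/38 = 0.73684
Lowest is class 'probe' with F1 score = 0.5185.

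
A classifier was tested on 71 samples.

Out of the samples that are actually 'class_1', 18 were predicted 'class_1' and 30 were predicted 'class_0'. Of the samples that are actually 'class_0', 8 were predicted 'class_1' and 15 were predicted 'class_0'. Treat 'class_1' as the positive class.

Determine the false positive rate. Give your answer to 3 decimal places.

FPR = FP/(FP+TN) = 8/(8+15) = 0.348

0.348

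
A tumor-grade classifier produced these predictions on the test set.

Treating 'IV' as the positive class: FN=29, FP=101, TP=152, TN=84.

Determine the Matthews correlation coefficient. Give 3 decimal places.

0.318

MCC = (TP·TN − FP·FN) / √((TP+FP)(TP+FN)(TN+FP)(TN+FN))
Numerator = 152·84 − 101·29 = 9839
Denominator = √(253·181·185·113) = √957302665 = 30940.3081
MCC = 9839 / 30940.3081 = 0.318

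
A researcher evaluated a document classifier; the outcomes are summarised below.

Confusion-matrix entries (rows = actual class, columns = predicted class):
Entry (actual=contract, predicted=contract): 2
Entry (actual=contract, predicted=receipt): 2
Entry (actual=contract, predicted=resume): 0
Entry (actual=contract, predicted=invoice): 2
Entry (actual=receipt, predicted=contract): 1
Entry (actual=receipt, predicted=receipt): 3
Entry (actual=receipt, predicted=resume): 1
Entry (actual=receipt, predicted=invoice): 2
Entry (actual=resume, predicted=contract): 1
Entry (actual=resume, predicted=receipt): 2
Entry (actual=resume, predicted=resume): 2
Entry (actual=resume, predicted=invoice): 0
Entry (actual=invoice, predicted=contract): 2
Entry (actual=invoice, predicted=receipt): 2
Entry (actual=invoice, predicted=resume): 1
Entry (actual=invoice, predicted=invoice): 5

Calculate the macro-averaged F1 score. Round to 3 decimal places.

0.420

Per-class F1 score (2·TP/(2·TP+FP+FN)):
  contract: TP=2, FP=1+1+2=4, FN=2+0+2=4 → 4/12 = 0.3333
  receipt: TP=3, FP=2+2+2=6, FN=1+1+2=4 → 6/16 = 0.3750
  resume: TP=2, FP=0+1+1=2, FN=1+2+0=3 → 4/9 = 0.4444
  invoice: TP=5, FP=2+2+0=4, FN=2+2+1=5 → 10/19 = 0.5263
Macro-F1 score = mean = (0.3333 + 0.3750 + 0.4444 + 0.5263) / 4 = 0.420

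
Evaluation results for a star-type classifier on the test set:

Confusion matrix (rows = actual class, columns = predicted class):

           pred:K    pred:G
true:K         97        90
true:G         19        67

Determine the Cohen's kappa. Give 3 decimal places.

0.243

Observed agreement pₒ = trace/N = 164/273 = 0.6007
Expected agreement pₑ = Σ (rowᵢ·colᵢ)/N² = (187·116 + 86·157)/273² = 0.4722
κ = (pₒ − pₑ)/(1 − pₑ) = (0.6007 − 0.4722)/(1 − 0.4722) = 0.243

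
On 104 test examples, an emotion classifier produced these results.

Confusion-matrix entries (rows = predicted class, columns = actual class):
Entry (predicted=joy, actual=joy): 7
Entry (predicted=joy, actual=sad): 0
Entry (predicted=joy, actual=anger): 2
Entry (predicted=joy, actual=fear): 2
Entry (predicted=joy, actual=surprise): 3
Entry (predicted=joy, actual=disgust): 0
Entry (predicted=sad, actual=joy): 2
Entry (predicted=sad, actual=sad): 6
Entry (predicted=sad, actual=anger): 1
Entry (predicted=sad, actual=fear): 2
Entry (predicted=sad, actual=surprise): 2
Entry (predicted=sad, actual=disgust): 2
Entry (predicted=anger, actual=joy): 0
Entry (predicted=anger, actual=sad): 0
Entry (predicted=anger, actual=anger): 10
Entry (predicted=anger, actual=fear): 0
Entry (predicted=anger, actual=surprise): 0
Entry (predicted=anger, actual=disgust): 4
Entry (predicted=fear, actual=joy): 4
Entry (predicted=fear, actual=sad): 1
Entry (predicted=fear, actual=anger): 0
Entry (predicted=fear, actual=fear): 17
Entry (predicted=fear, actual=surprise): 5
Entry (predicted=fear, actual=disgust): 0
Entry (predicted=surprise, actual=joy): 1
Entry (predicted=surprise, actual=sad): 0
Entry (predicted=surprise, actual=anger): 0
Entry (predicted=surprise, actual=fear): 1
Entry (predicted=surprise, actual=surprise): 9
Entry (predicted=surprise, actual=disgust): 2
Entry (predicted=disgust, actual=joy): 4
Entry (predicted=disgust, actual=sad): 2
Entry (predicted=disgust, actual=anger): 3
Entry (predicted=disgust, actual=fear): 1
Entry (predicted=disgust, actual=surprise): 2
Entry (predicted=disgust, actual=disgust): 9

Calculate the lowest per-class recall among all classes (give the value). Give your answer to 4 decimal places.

Per-class recall (TP/(TP+FN)):
  joy: TP=7, FN=2+0+4+1+4=11 → 7/18 = 0.38889
  sad: TP=6, FN=0+0+1+0+2=3 → 6/9 = 0.66667
  anger: TP=10, FN=2+1+0+0+3=6 → 10/16 = 0.62500
  fear: TP=17, FN=2+2+0+1+1=6 → 17/23 = 0.73913
  surprise: TP=9, FN=3+2+0+5+2=12 → 9/21 = 0.42857
  disgust: TP=9, FN=0+2+4+0+2=8 → 9/17 = 0.52941
Lowest is class 'joy' with recall = 0.3889.

0.3889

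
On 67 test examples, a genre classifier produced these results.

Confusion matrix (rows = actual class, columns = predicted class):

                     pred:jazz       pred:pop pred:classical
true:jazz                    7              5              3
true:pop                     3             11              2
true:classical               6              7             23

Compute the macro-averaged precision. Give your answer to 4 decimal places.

0.5791

Per-class precision (TP/(TP+FP)):
  jazz: TP=7, FP=3+6=9 → 7/16 = 0.43750
  pop: TP=11, FP=5+7=12 → 11/23 = 0.47826
  classical: TP=23, FP=3+2=5 → 23/28 = 0.82143
Macro-precision = mean = (0.43750 + 0.47826 + 0.82143) / 3 = 0.5791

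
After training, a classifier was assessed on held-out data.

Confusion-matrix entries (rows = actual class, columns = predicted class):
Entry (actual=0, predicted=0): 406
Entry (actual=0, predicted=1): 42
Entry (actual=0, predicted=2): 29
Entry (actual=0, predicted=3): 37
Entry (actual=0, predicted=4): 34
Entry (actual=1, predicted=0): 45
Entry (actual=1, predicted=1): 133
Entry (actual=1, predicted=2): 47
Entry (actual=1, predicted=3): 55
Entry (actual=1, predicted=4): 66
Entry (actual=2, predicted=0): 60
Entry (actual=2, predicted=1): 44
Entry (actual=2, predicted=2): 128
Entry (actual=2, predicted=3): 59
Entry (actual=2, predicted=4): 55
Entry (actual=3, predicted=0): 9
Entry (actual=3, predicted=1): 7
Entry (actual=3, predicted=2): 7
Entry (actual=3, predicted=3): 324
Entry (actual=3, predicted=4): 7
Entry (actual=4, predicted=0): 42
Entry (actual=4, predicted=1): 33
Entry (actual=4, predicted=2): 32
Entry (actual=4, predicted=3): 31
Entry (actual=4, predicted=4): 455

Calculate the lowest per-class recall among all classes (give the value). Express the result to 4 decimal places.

Per-class recall (TP/(TP+FN)):
  0: TP=406, FN=42+29+37+34=142 → 406/548 = 0.74088
  1: TP=133, FN=45+47+55+66=213 → 133/346 = 0.38439
  2: TP=128, FN=60+44+59+55=218 → 128/346 = 0.36994
  3: TP=324, FN=9+7+7+7=30 → 324/354 = 0.91525
  4: TP=455, FN=42+33+32+31=138 → 455/593 = 0.76728
Lowest is class '2' with recall = 0.3699.

0.3699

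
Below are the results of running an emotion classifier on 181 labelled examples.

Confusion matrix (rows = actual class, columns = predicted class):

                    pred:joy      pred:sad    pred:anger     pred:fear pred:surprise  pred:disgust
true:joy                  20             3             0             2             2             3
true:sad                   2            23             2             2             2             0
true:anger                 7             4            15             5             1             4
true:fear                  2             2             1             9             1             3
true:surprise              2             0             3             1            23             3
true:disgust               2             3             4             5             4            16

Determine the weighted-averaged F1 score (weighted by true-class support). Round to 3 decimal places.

Per-class F1 score (2·TP/(2·TP+FP+FN)):
  joy: TP=20, FP=2+7+2+2+2=15, FN=3+0+2+2+3=10 → 40/65 = 0.6154
  sad: TP=23, FP=3+4+2+0+3=12, FN=2+2+2+2+0=8 → 46/66 = 0.6970
  anger: TP=15, FP=0+2+1+3+4=10, FN=7+4+5+1+4=21 → 30/61 = 0.4918
  fear: TP=9, FP=2+2+5+1+5=15, FN=2+2+1+1+3=9 → 18/42 = 0.4286
  surprise: TP=23, FP=2+2+1+1+4=10, FN=2+0+3+1+3=9 → 46/65 = 0.7077
  disgust: TP=16, FP=3+0+4+3+3=13, FN=2+3+4+5+4=18 → 32/63 = 0.5079
Weighted-F1 score = Σ (supportᵢ/N)·F1 scoreᵢ with N=181: (30/181)·0.6154 + (31/181)·0.6970 + (36/181)·0.4918 + (18/181)·0.4286 + (32/181)·0.7077 + (34/181)·0.5079 = 0.582

0.582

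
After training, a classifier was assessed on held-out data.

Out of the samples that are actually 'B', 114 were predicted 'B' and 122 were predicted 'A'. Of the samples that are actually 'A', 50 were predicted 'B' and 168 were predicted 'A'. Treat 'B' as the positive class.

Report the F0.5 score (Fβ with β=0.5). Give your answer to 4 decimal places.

Fβ = (1+β²)·TP / ((1+β²)·TP + β²·FN + FP), with β²=1/4
= 1.25·114 / (1.25·114 + 0.25·122 + 50) = 0.6390

0.6390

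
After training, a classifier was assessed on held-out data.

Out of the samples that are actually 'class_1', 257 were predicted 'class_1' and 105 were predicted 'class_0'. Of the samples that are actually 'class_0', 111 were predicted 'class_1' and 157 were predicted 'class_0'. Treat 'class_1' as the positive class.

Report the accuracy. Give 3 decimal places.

0.657

Accuracy = (TP+TN)/N = (257+157)/630 = 0.657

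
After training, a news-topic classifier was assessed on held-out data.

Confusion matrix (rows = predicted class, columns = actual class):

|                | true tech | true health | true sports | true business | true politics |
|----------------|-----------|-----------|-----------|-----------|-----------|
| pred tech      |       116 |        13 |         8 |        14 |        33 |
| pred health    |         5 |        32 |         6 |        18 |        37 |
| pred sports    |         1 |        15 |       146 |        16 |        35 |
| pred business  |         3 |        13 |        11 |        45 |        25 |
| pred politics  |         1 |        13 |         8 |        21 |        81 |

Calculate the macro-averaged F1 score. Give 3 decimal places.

0.550

Per-class F1 score (2·TP/(2·TP+FP+FN)):
  tech: TP=116, FP=13+8+14+33=68, FN=5+1+3+1=10 → 232/310 = 0.7484
  health: TP=32, FP=5+6+18+37=66, FN=13+15+13+13=54 → 64/184 = 0.3478
  sports: TP=146, FP=1+15+16+35=67, FN=8+6+11+8=33 → 292/392 = 0.7449
  business: TP=45, FP=3+13+11+25=52, FN=14+18+16+21=69 → 90/211 = 0.4265
  politics: TP=81, FP=1+13+8+21=43, FN=33+37+35+25=130 → 162/335 = 0.4836
Macro-F1 score = mean = (0.7484 + 0.3478 + 0.7449 + 0.4265 + 0.4836) / 5 = 0.550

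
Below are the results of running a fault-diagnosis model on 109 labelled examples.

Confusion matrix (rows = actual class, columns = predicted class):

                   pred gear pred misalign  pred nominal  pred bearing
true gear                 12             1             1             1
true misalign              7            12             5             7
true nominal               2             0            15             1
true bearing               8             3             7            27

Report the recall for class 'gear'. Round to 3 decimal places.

0.800

One-vs-rest for 'gear': TP = diagonal; FP = other classes predicted 'gear'; FN = 'gear' predicted as other.
recall = TP/(TP+FN).
gear: TP=12, FN=1+1+1=3 → 12/15 = 0.8000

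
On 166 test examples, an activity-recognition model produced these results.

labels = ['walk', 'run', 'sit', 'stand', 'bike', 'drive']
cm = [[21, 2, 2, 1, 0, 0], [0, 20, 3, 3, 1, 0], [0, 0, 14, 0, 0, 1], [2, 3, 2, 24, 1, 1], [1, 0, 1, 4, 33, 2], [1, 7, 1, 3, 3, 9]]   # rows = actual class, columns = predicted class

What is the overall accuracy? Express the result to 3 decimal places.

0.729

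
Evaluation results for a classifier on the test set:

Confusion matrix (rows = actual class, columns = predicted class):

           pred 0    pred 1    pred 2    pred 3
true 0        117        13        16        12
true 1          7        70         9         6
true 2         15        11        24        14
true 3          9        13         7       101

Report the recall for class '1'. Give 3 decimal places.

0.761

Treat '1' as positive and all other classes as negative.
recall = TP/(TP+FN).
1: TP=70, FN=7+9+6=22 → 70/92 = 0.7609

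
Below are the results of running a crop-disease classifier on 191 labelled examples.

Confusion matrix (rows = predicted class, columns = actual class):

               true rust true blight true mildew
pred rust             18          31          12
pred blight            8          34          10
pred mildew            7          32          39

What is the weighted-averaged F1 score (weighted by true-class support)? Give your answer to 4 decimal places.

Per-class F1 score (2·TP/(2·TP+FP+FN)):
  rust: TP=18, FP=31+12=43, FN=8+7=15 → 36/94 = 0.38298
  blight: TP=34, FP=8+10=18, FN=31+32=63 → 68/149 = 0.45638
  mildew: TP=39, FP=7+32=39, FN=12+10=22 → 78/139 = 0.56115
Weighted-F1 score = Σ (supportᵢ/N)·F1 scoreᵢ with N=191: (33/191)·0.38298 + (97/191)·0.45638 + (61/191)·0.56115 = 0.4772

0.4772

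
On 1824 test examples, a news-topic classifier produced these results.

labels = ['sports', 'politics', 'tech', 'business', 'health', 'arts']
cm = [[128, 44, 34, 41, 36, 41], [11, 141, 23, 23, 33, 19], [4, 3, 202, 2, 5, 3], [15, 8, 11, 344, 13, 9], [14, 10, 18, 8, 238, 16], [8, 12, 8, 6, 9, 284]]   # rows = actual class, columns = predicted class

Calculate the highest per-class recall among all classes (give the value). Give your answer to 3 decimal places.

0.922

Per-class recall (TP/(TP+FN)):
  sports: TP=128, FN=44+34+41+36+41=196 → 128/324 = 0.3951
  politics: TP=141, FN=11+23+23+33+19=109 → 141/250 = 0.5640
  tech: TP=202, FN=4+3+2+5+3=17 → 202/219 = 0.9224
  business: TP=344, FN=15+8+11+13+9=56 → 344/400 = 0.8600
  health: TP=238, FN=14+10+18+8+16=66 → 238/304 = 0.7829
  arts: TP=284, FN=8+12+8+6+9=43 → 284/327 = 0.8685
Highest is class 'tech' with recall = 0.922.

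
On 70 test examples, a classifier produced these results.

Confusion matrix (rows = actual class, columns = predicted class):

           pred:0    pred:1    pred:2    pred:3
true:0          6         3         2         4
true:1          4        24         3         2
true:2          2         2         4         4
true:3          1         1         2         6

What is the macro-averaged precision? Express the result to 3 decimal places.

Per-class precision (TP/(TP+FP)):
  0: TP=6, FP=4+2+1=7 → 6/13 = 0.4615
  1: TP=24, FP=3+2+1=6 → 24/30 = 0.8000
  2: TP=4, FP=2+3+2=7 → 4/11 = 0.3636
  3: TP=6, FP=4+2+4=10 → 6/16 = 0.3750
Macro-precision = mean = (0.4615 + 0.8000 + 0.3636 + 0.3750) / 4 = 0.500

0.500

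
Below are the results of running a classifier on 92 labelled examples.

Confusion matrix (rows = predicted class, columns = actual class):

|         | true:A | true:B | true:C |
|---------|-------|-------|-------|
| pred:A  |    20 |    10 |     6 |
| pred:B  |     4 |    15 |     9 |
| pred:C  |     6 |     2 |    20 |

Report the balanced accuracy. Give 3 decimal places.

Balanced accuracy = mean of per-class recall.
  A: recall = 20/30 = 0.6667
  B: recall = 15/27 = 0.5556
  C: recall = 20/35 = 0.5714
Mean = (0.6667 + 0.5556 + 0.5714) / 3 = 0.598

0.598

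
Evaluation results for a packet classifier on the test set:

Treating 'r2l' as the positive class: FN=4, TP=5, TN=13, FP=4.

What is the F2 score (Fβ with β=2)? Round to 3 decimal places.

0.556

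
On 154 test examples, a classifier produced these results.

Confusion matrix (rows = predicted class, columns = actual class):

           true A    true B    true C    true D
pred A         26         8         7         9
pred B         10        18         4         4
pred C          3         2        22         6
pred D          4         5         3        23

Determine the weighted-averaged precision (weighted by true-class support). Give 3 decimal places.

0.587

Per-class precision (TP/(TP+FP)):
  A: TP=26, FP=8+7+9=24 → 26/50 = 0.5200
  B: TP=18, FP=10+4+4=18 → 18/36 = 0.5000
  C: TP=22, FP=3+2+6=11 → 22/33 = 0.6667
  D: TP=23, FP=4+5+3=12 → 23/35 = 0.6571
Weighted-precision = Σ (supportᵢ/N)·precisionᵢ with N=154: (43/154)·0.5200 + (33/154)·0.5000 + (36/154)·0.6667 + (42/154)·0.6571 = 0.587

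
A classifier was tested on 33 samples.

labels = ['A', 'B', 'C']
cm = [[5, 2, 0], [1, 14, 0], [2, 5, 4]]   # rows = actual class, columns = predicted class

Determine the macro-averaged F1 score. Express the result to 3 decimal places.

Per-class F1 score (2·TP/(2·TP+FP+FN)):
  A: TP=5, FP=1+2=3, FN=2+0=2 → 10/15 = 0.6667
  B: TP=14, FP=2+5=7, FN=1+0=1 → 28/36 = 0.7778
  C: TP=4, FP=0+0=0, FN=2+5=7 → 8/15 = 0.5333
Macro-F1 score = mean = (0.6667 + 0.7778 + 0.5333) / 3 = 0.659

0.659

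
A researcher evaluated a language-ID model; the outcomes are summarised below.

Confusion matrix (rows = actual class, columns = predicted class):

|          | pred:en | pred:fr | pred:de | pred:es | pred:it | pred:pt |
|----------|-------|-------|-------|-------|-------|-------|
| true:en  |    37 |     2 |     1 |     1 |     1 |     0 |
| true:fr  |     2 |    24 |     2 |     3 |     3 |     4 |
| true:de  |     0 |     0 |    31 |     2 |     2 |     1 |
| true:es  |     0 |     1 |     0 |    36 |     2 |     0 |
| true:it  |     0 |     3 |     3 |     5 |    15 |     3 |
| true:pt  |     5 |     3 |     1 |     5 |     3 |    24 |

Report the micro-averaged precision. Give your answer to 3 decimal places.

0.742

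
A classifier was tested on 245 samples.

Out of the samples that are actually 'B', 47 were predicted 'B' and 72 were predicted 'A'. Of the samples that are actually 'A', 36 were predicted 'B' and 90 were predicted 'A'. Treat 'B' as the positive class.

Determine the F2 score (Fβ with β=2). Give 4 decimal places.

0.4204

Fβ = (1+β²)·TP / ((1+β²)·TP + β²·FN + FP), with β²=4
= 5·47 / (5·47 + 4·72 + 36) = 0.4204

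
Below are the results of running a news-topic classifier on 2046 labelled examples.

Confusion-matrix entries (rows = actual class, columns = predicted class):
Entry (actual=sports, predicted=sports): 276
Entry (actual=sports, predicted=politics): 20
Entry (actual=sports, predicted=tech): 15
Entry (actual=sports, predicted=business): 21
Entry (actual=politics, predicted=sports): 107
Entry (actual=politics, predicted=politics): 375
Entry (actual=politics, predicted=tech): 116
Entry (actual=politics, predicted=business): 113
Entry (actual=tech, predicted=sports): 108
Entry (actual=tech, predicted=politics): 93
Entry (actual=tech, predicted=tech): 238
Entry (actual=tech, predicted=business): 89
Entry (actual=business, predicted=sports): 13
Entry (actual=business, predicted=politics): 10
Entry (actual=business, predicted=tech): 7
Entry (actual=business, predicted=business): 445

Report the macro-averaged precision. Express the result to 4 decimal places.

Per-class precision (TP/(TP+FP)):
  sports: TP=276, FP=107+108+13=228 → 276/504 = 0.54762
  politics: TP=375, FP=20+93+10=123 → 375/498 = 0.75301
  tech: TP=238, FP=15+116+7=138 → 238/376 = 0.63298
  business: TP=445, FP=21+113+89=223 → 445/668 = 0.66617
Macro-precision = mean = (0.54762 + 0.75301 + 0.63298 + 0.66617) / 4 = 0.6499

0.6499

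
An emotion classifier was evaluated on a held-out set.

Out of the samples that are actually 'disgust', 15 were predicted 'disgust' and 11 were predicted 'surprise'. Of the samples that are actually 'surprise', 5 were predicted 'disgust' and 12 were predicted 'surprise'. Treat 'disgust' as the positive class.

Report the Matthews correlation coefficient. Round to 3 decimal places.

MCC = (TP·TN − FP·FN) / √((TP+FP)(TP+FN)(TN+FP)(TN+FN))
Numerator = 15·12 − 5·11 = 125
Denominator = √(20·26·17·23) = √203320 = 450.9102
MCC = 125 / 450.9102 = 0.277

0.277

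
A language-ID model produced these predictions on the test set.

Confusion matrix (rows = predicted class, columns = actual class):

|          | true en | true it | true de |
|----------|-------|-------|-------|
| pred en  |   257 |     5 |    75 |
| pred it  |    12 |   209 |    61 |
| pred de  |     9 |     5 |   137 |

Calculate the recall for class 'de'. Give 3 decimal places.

0.502

recall = TP/(TP+FN).
de: TP=137, FN=75+61=136 → 137/273 = 0.5018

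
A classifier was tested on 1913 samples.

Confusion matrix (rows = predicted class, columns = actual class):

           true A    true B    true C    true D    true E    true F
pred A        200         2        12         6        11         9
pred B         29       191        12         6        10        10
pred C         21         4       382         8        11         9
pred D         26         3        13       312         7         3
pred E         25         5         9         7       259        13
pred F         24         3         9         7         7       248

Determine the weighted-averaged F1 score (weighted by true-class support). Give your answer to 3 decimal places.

0.829

Per-class F1 score (2·TP/(2·TP+FP+FN)):
  A: TP=200, FP=2+12+6+11+9=40, FN=29+21+26+25+24=125 → 400/565 = 0.7080
  B: TP=191, FP=29+12+6+10+10=67, FN=2+4+3+5+3=17 → 382/466 = 0.8197
  C: TP=382, FP=21+4+8+11+9=53, FN=12+12+13+9+9=55 → 764/872 = 0.8761
  D: TP=312, FP=26+3+13+7+3=52, FN=6+6+8+7+7=34 → 624/710 = 0.8789
  E: TP=259, FP=25+5+9+7+13=59, FN=11+10+11+7+7=46 → 518/623 = 0.8315
  F: TP=248, FP=24+3+9+7+7=50, FN=9+10+9+3+13=44 → 496/590 = 0.8407
Weighted-F1 score = Σ (supportᵢ/N)·F1 scoreᵢ with N=1913: (325/1913)·0.7080 + (208/1913)·0.8197 + (437/1913)·0.8761 + (346/1913)·0.8789 + (305/1913)·0.8315 + (292/1913)·0.8407 = 0.829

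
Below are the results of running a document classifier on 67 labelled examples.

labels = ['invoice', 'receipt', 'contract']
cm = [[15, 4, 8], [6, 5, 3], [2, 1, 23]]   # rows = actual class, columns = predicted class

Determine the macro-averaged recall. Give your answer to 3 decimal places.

Per-class recall (TP/(TP+FN)):
  invoice: TP=15, FN=4+8=12 → 15/27 = 0.5556
  receipt: TP=5, FN=6+3=9 → 5/14 = 0.3571
  contract: TP=23, FN=2+1=3 → 23/26 = 0.8846
Macro-recall = mean = (0.5556 + 0.3571 + 0.8846) / 3 = 0.599

0.599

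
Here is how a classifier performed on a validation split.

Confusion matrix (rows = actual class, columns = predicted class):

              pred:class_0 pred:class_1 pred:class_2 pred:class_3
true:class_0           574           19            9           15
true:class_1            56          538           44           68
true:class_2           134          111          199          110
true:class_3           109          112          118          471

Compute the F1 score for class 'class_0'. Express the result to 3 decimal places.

0.770

F1 score = 2·TP/(2·TP+FP+FN).
class_0: TP=574, FP=56+134+109=299, FN=19+9+15=43 → 1148/1490 = 0.7705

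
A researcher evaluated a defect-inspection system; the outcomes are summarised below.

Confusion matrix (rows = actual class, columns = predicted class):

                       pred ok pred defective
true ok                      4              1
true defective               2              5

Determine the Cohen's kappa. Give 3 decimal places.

Observed agreement pₒ = trace/N = 9/12 = 0.7500
Expected agreement pₑ = Σ (rowᵢ·colᵢ)/N² = (5·6 + 7·6)/12² = 0.5000
κ = (pₒ − pₑ)/(1 − pₑ) = (0.7500 − 0.5000)/(1 − 0.5000) = 0.500

0.500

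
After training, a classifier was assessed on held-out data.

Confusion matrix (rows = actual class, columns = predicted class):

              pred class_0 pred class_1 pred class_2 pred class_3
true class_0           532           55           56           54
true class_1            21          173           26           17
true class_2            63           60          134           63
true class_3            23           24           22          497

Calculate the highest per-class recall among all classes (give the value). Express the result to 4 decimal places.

Per-class recall (TP/(TP+FN)):
  class_0: TP=532, FN=55+56+54=165 → 532/697 = 0.76327
  class_1: TP=173, FN=21+26+17=64 → 173/237 = 0.72996
  class_2: TP=134, FN=63+60+63=186 → 134/320 = 0.41875
  class_3: TP=497, FN=23+24+22=69 → 497/566 = 0.87809
Highest is class 'class_3' with recall = 0.8781.

0.8781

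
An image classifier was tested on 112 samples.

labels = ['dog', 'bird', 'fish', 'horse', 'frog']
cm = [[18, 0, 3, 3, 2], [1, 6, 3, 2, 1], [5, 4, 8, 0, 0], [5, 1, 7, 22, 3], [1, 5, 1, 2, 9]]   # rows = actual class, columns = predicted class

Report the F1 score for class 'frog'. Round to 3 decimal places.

One-vs-rest for 'frog': TP = diagonal; FP = other classes predicted 'frog'; FN = 'frog' predicted as other.
F1 score = 2·TP/(2·TP+FP+FN).
frog: TP=9, FP=2+1+0+3=6, FN=1+5+1+2=9 → 18/33 = 0.5455

0.545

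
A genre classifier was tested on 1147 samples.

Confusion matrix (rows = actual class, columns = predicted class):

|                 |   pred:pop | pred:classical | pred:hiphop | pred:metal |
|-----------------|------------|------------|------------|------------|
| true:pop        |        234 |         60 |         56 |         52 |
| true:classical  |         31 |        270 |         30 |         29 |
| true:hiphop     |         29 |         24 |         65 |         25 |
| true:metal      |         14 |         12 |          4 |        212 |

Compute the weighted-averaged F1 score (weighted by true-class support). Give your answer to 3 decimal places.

0.679

Per-class F1 score (2·TP/(2·TP+FP+FN)):
  pop: TP=234, FP=31+29+14=74, FN=60+56+52=168 → 468/710 = 0.6592
  classical: TP=270, FP=60+24+12=96, FN=31+30+29=90 → 540/726 = 0.7438
  hiphop: TP=65, FP=56+30+4=90, FN=29+24+25=78 → 130/298 = 0.4362
  metal: TP=212, FP=52+29+25=106, FN=14+12+4=30 → 424/560 = 0.7571
Weighted-F1 score = Σ (supportᵢ/N)·F1 scoreᵢ with N=1147: (402/1147)·0.6592 + (360/1147)·0.7438 + (143/1147)·0.4362 + (242/1147)·0.7571 = 0.679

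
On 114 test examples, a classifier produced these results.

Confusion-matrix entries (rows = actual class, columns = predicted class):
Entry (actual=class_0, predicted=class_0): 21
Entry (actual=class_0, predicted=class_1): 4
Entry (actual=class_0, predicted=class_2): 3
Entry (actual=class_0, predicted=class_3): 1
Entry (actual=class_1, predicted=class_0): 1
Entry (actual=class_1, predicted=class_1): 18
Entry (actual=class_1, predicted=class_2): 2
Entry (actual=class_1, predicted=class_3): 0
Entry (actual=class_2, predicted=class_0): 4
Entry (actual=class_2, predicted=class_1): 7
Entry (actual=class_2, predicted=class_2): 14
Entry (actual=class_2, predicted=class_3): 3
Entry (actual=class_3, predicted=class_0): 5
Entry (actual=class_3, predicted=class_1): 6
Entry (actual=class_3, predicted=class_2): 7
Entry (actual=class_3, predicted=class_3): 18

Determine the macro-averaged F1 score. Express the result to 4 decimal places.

Per-class F1 score (2·TP/(2·TP+FP+FN)):
  class_0: TP=21, FP=1+4+5=10, FN=4+3+1=8 → 42/60 = 0.70000
  class_1: TP=18, FP=4+7+6=17, FN=1+2+0=3 → 36/56 = 0.64286
  class_2: TP=14, FP=3+2+7=12, FN=4+7+3=14 → 28/54 = 0.51852
  class_3: TP=18, FP=1+0+3=4, FN=5+6+7=18 → 36/58 = 0.62069
Macro-F1 score = mean = (0.70000 + 0.64286 + 0.51852 + 0.62069) / 4 = 0.6205

0.6205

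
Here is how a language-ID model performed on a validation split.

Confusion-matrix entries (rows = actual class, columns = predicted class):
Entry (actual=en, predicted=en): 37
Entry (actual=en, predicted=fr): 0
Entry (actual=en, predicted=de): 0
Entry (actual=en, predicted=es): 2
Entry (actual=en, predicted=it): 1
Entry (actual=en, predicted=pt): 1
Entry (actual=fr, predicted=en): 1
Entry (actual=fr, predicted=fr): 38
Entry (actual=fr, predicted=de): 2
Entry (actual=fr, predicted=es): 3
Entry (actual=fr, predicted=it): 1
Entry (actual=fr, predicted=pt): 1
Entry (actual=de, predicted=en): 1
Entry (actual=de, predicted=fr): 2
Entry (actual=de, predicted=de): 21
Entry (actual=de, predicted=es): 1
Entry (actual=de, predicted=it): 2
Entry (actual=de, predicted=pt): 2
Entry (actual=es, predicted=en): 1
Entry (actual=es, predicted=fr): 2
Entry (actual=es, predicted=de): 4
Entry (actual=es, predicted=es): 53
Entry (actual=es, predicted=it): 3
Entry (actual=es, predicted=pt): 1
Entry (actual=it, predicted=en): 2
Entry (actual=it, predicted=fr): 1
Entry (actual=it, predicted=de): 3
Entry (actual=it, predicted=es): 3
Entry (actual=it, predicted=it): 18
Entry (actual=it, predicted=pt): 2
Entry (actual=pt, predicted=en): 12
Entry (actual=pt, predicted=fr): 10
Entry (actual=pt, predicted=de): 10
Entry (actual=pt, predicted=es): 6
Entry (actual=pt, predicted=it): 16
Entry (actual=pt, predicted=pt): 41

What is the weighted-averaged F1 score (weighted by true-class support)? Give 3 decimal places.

0.677

Per-class F1 score (2·TP/(2·TP+FP+FN)):
  en: TP=37, FP=1+1+1+2+12=17, FN=0+0+2+1+1=4 → 74/95 = 0.7789
  fr: TP=38, FP=0+2+2+1+10=15, FN=1+2+3+1+1=8 → 76/99 = 0.7677
  de: TP=21, FP=0+2+4+3+10=19, FN=1+2+1+2+2=8 → 42/69 = 0.6087
  es: TP=53, FP=2+3+1+3+6=15, FN=1+2+4+3+1=11 → 106/132 = 0.8030
  it: TP=18, FP=1+1+2+3+16=23, FN=2+1+3+3+2=11 → 36/70 = 0.5143
  pt: TP=41, FP=1+1+2+1+2=7, FN=12+10+10+6+16=54 → 82/143 = 0.5734
Weighted-F1 score = Σ (supportᵢ/N)·F1 scoreᵢ with N=304: (41/304)·0.7789 + (46/304)·0.7677 + (29/304)·0.6087 + (64/304)·0.8030 + (29/304)·0.5143 + (95/304)·0.5734 = 0.677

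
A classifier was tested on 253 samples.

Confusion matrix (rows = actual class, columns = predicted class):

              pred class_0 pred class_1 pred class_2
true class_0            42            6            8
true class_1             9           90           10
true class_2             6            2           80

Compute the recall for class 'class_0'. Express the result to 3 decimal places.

0.750

recall = TP/(TP+FN).
class_0: TP=42, FN=6+8=14 → 42/56 = 0.7500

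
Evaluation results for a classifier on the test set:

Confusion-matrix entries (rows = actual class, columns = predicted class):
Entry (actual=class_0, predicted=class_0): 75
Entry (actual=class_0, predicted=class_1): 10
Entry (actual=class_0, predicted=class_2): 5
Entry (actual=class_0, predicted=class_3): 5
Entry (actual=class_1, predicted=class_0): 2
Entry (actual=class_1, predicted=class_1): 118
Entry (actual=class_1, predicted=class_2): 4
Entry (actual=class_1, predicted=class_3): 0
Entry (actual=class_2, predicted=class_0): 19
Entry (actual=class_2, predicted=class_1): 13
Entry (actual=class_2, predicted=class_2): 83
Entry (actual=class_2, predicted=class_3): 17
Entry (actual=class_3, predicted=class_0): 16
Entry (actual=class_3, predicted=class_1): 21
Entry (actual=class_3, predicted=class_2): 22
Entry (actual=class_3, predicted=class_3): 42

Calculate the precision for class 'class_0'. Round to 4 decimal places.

0.6696

One-vs-rest for 'class_0': TP = diagonal; FP = other classes predicted 'class_0'; FN = 'class_0' predicted as other.
precision = TP/(TP+FP).
class_0: TP=75, FP=2+19+16=37 → 75/112 = 0.66964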